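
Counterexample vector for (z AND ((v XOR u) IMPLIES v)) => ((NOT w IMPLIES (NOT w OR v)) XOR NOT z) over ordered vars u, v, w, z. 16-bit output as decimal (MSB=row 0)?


F1 = (z AND ((v XOR u) IMPLIES v))
F2 = ((NOT w IMPLIES (NOT w OR v)) XOR NOT z)
Counterexample to F1=>F2 is where F1=1 and F2=0.
Evaluate each row (bits = u,v,w,z, MSB first):
  row 0 [0000]: F1=0 F2=0 -> F1&~F2 -> 0
  row 1 [0001]: F1=1 F2=1 -> F1&~F2 -> 0
  row 2 [0010]: F1=0 F2=0 -> F1&~F2 -> 0
  row 3 [0011]: F1=1 F2=1 -> F1&~F2 -> 0
  row 4 [0100]: F1=0 F2=0 -> F1&~F2 -> 0
  row 5 [0101]: F1=1 F2=1 -> F1&~F2 -> 0
  row 6 [0110]: F1=0 F2=0 -> F1&~F2 -> 0
  row 7 [0111]: F1=1 F2=1 -> F1&~F2 -> 0
  row 8 [1000]: F1=0 F2=0 -> F1&~F2 -> 0
  row 9 [1001]: F1=0 F2=1 -> F1&~F2 -> 0
  row 10 [1010]: F1=0 F2=0 -> F1&~F2 -> 0
  row 11 [1011]: F1=0 F2=1 -> F1&~F2 -> 0
  row 12 [1100]: F1=0 F2=0 -> F1&~F2 -> 0
  row 13 [1101]: F1=1 F2=1 -> F1&~F2 -> 0
  row 14 [1110]: F1=0 F2=0 -> F1&~F2 -> 0
  row 15 [1111]: F1=1 F2=1 -> F1&~F2 -> 0
Full result column, 4 rows per line (u,v fixed per line; w,z runs 00..11 left to right):
  rows 0-3 [u,v=00]: 0000  = hex 0
  rows 4-7 [u,v=01]: 0000  = hex 0
  rows 8-11 [u,v=10]: 0000  = hex 0
  rows 12-15 [u,v=11]: 0000  = hex 0
Counterexample vector (row 0 .. row 15) = 0000000000000000
Output column grouped in 4s = 0000 0000 0000 0000 = 0x0000
Convert to decimal digit by digit (value = value*16 + digit):
  0 -> 0
  0*16 + 0 = 0
  0*16 + 0 = 0
  0*16 + 0 = 0
Decimal = 0

0


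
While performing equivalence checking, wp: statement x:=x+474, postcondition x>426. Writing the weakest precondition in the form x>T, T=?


Formula: wp(x:=E, P) = P[E/x] (substitute E for x in postcondition)
Step 1: Postcondition: x>426
Step 2: Substitute x+474 for x: x+474>426
Step 3: Solve for x: x > 426-474 = -48

-48


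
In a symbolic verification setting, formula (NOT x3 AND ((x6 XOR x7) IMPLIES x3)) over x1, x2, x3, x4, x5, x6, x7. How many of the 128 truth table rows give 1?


Formula: (NOT x3 AND ((x6 XOR x7) IMPLIES x3)) over 7 vars (128 rows)
Evaluate each row (x1, x2, x3, x4, x5, x6, x7 as bits, MSB first):
  row 0 [0000000]: (NOT 0 AND ((0 XOR 0) IMPLIES 0)) -> 1
  row 1 [0000001]: (NOT 0 AND ((0 XOR 1) IMPLIES 0)) -> 0
  row 2 [0000010]: (NOT 0 AND ((1 XOR 0) IMPLIES 0)) -> 0
  row 3 [0000011]: (NOT 0 AND ((1 XOR 1) IMPLIES 0)) -> 1
  row 4 [0000100]: (NOT 0 AND ((0 XOR 0) IMPLIES 0)) -> 1
  (every remaining row is evaluated the same way; all 128 results are listed next)
Full result column, 8 rows per line (x1,x2,x3,x4 fixed per line; x5,x6,x7 runs 000..111 left to right):
  rows 0-7 [x1,x2,x3,x4=0000]: 10011001  (ones: 4)
  rows 8-15 [x1,x2,x3,x4=0001]: 10011001  (ones: 4)
  rows 16-23 [x1,x2,x3,x4=0010]: 00000000  (ones: 0)
  rows 24-31 [x1,x2,x3,x4=0011]: 00000000  (ones: 0)
  rows 32-39 [x1,x2,x3,x4=0100]: 10011001  (ones: 4)
  rows 40-47 [x1,x2,x3,x4=0101]: 10011001  (ones: 4)
  rows 48-55 [x1,x2,x3,x4=0110]: 00000000  (ones: 0)
  rows 56-63 [x1,x2,x3,x4=0111]: 00000000  (ones: 0)
  rows 64-71 [x1,x2,x3,x4=1000]: 10011001  (ones: 4)
  rows 72-79 [x1,x2,x3,x4=1001]: 10011001  (ones: 4)
  rows 80-87 [x1,x2,x3,x4=1010]: 00000000  (ones: 0)
  rows 88-95 [x1,x2,x3,x4=1011]: 00000000  (ones: 0)
  rows 96-103 [x1,x2,x3,x4=1100]: 10011001  (ones: 4)
  rows 104-111 [x1,x2,x3,x4=1101]: 10011001  (ones: 4)
  rows 112-119 [x1,x2,x3,x4=1110]: 00000000  (ones: 0)
  rows 120-127 [x1,x2,x3,x4=1111]: 00000000  (ones: 0)
Count of 1-rows = 4+4+0+0+4+4+0+0+4+4+0+0+4+4+0+0 = 32

32


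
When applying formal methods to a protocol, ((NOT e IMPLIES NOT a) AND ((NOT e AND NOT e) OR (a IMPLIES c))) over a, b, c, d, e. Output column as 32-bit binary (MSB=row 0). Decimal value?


Formula: ((NOT e IMPLIES NOT a) AND ((NOT e AND NOT e) OR (a IMPLIES c))) over a, b, c, d, e (32 rows)
Evaluate each row (bits = a,b,c,d,e, MSB first):
  row 0 [00000]: ((NOT 0 IMPLIES NOT 0) AND ((NOT 0 AND NOT 0) OR (0 IMPLIES 0))) -> 1
  row 1 [00001]: ((NOT 1 IMPLIES NOT 0) AND ((NOT 1 AND NOT 1) OR (0 IMPLIES 0))) -> 1
  row 2 [00010]: ((NOT 0 IMPLIES NOT 0) AND ((NOT 0 AND NOT 0) OR (0 IMPLIES 0))) -> 1
  row 3 [00011]: ((NOT 1 IMPLIES NOT 0) AND ((NOT 1 AND NOT 1) OR (0 IMPLIES 0))) -> 1
  row 4 [00100]: ((NOT 0 IMPLIES NOT 0) AND ((NOT 0 AND NOT 0) OR (0 IMPLIES 1))) -> 1
  row 5 [00101]: ((NOT 1 IMPLIES NOT 0) AND ((NOT 1 AND NOT 1) OR (0 IMPLIES 1))) -> 1
  row 6 [00110]: ((NOT 0 IMPLIES NOT 0) AND ((NOT 0 AND NOT 0) OR (0 IMPLIES 1))) -> 1
  row 7 [00111]: ((NOT 1 IMPLIES NOT 0) AND ((NOT 1 AND NOT 1) OR (0 IMPLIES 1))) -> 1
  row 8 [01000]: ((NOT 0 IMPLIES NOT 0) AND ((NOT 0 AND NOT 0) OR (0 IMPLIES 0))) -> 1
  row 9 [01001]: ((NOT 1 IMPLIES NOT 0) AND ((NOT 1 AND NOT 1) OR (0 IMPLIES 0))) -> 1
  row 10 [01010]: ((NOT 0 IMPLIES NOT 0) AND ((NOT 0 AND NOT 0) OR (0 IMPLIES 0))) -> 1
  row 11 [01011]: ((NOT 1 IMPLIES NOT 0) AND ((NOT 1 AND NOT 1) OR (0 IMPLIES 0))) -> 1
  row 12 [01100]: ((NOT 0 IMPLIES NOT 0) AND ((NOT 0 AND NOT 0) OR (0 IMPLIES 1))) -> 1
  row 13 [01101]: ((NOT 1 IMPLIES NOT 0) AND ((NOT 1 AND NOT 1) OR (0 IMPLIES 1))) -> 1
  row 14 [01110]: ((NOT 0 IMPLIES NOT 0) AND ((NOT 0 AND NOT 0) OR (0 IMPLIES 1))) -> 1
  row 15 [01111]: ((NOT 1 IMPLIES NOT 0) AND ((NOT 1 AND NOT 1) OR (0 IMPLIES 1))) -> 1
  row 16 [10000]: ((NOT 0 IMPLIES NOT 1) AND ((NOT 0 AND NOT 0) OR (1 IMPLIES 0))) -> 0
  row 17 [10001]: ((NOT 1 IMPLIES NOT 1) AND ((NOT 1 AND NOT 1) OR (1 IMPLIES 0))) -> 0
  row 18 [10010]: ((NOT 0 IMPLIES NOT 1) AND ((NOT 0 AND NOT 0) OR (1 IMPLIES 0))) -> 0
  row 19 [10011]: ((NOT 1 IMPLIES NOT 1) AND ((NOT 1 AND NOT 1) OR (1 IMPLIES 0))) -> 0
  row 20 [10100]: ((NOT 0 IMPLIES NOT 1) AND ((NOT 0 AND NOT 0) OR (1 IMPLIES 1))) -> 0
  row 21 [10101]: ((NOT 1 IMPLIES NOT 1) AND ((NOT 1 AND NOT 1) OR (1 IMPLIES 1))) -> 1
  row 22 [10110]: ((NOT 0 IMPLIES NOT 1) AND ((NOT 0 AND NOT 0) OR (1 IMPLIES 1))) -> 0
  row 23 [10111]: ((NOT 1 IMPLIES NOT 1) AND ((NOT 1 AND NOT 1) OR (1 IMPLIES 1))) -> 1
  row 24 [11000]: ((NOT 0 IMPLIES NOT 1) AND ((NOT 0 AND NOT 0) OR (1 IMPLIES 0))) -> 0
  row 25 [11001]: ((NOT 1 IMPLIES NOT 1) AND ((NOT 1 AND NOT 1) OR (1 IMPLIES 0))) -> 0
  row 26 [11010]: ((NOT 0 IMPLIES NOT 1) AND ((NOT 0 AND NOT 0) OR (1 IMPLIES 0))) -> 0
  row 27 [11011]: ((NOT 1 IMPLIES NOT 1) AND ((NOT 1 AND NOT 1) OR (1 IMPLIES 0))) -> 0
  row 28 [11100]: ((NOT 0 IMPLIES NOT 1) AND ((NOT 0 AND NOT 0) OR (1 IMPLIES 1))) -> 0
  row 29 [11101]: ((NOT 1 IMPLIES NOT 1) AND ((NOT 1 AND NOT 1) OR (1 IMPLIES 1))) -> 1
  row 30 [11110]: ((NOT 0 IMPLIES NOT 1) AND ((NOT 0 AND NOT 0) OR (1 IMPLIES 1))) -> 0
  row 31 [11111]: ((NOT 1 IMPLIES NOT 1) AND ((NOT 1 AND NOT 1) OR (1 IMPLIES 1))) -> 1
Full result column, 4 rows per line (a,b,c fixed per line; d,e runs 00..11 left to right):
  rows 0-3 [a,b,c=000]: 1111  = hex F
  rows 4-7 [a,b,c=001]: 1111  = hex F
  rows 8-11 [a,b,c=010]: 1111  = hex F
  rows 12-15 [a,b,c=011]: 1111  = hex F
  rows 16-19 [a,b,c=100]: 0000  = hex 0
  rows 20-23 [a,b,c=101]: 0101  = hex 5
  rows 24-27 [a,b,c=110]: 0000  = hex 0
  rows 28-31 [a,b,c=111]: 0101  = hex 5
Output column (row 0 .. row 31) = 11111111111111110000010100000101
Output column grouped in 4s = 1111 1111 1111 1111 0000 0101 0000 0101 = 0xFFFF0505
Convert to decimal digit by digit (value = value*16 + digit):
  F -> 15
  15*16 + 15 (F) = 255
  255*16 + 15 (F) = 4095
  4095*16 + 15 (F) = 65535
  65535*16 + 0 = 1048560
  1048560*16 + 5 = 16776965
  16776965*16 + 0 = 268431440
  268431440*16 + 5 = 4294903045
Decimal = 4294903045

4294903045


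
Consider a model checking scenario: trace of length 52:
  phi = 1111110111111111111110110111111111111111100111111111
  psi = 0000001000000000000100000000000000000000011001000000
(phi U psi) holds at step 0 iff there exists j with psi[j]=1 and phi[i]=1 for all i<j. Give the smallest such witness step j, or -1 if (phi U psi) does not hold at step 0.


(phi U psi) at 0: need smallest j with psi[j]=1 and phi[i]=1 for all i in [0,j).
Scan from step 0:
  step 0: phi=1, psi=0 -> continue
  step 1: phi=1, psi=0 -> continue
  step 2: phi=1, psi=0 -> continue
  step 3: phi=1, psi=0 -> continue
  step 6: psi=1 and phi held for [0,6) -> witness found
Witness step = 6

6


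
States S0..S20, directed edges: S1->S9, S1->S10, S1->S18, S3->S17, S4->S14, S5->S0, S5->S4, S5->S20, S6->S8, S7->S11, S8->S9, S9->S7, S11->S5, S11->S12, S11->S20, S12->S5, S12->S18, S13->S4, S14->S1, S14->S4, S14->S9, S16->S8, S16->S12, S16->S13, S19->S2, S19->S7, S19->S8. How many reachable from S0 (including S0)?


BFS from S0:
  layer 0: {S0}
Reachable set: {S0}
Count = 1

1


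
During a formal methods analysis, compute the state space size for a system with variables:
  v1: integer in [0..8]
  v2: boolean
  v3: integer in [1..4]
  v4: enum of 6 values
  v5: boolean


State space = product of domain sizes of all variables.
Domain sizes:
  v1 (integer in [0..8]): 9
  v2 (boolean): 2
  v3 (integer in [1..4]): 4
  v4 (enum of 6 values): 6
  v5 (boolean): 2
Product = 9 * 2 * 4 * 6 * 2 = 864

864


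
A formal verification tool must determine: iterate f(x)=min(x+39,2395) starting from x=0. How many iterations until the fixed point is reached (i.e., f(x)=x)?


Step 1: x=0, cap=2395, increment=39
Step 2: x grows by 39 each step until capped at 2395; fixed point is x=2395
Step 3: iterations = ceil(2395/39) = 62

62


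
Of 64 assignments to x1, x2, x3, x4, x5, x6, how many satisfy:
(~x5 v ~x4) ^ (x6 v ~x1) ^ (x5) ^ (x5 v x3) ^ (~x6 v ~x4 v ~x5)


CNF with 5 clauses over 6 vars (64 assignments).
An assignment satisfies CNF iff every clause has >=1 true literal.
Check each row (bits = x1,x2,x3,x4,x5,x6; clause T/F shown):
  row 0 [000000]: clauses=TTFFT -> 0
  row 1 [000001]: clauses=TTFFT -> 0
  row 2 [000010]: clauses=TTTTT -> 1
  row 3 [000011]: clauses=TTTTT -> 1
  row 4 [000100]: clauses=TTFFT -> 0
  (every remaining row is evaluated the same way; all 64 results are listed next)
Full result column, 8 rows per line (x1,x2,x3 fixed per line; x4,x5,x6 runs 000..111 left to right):
  rows 0-7 [x1,x2,x3=000]: 00110000  (ones: 2)
  rows 8-15 [x1,x2,x3=001]: 00110000  (ones: 2)
  rows 16-23 [x1,x2,x3=010]: 00110000  (ones: 2)
  rows 24-31 [x1,x2,x3=011]: 00110000  (ones: 2)
  rows 32-39 [x1,x2,x3=100]: 00010000  (ones: 1)
  rows 40-47 [x1,x2,x3=101]: 00010000  (ones: 1)
  rows 48-55 [x1,x2,x3=110]: 00010000  (ones: 1)
  rows 56-63 [x1,x2,x3=111]: 00010000  (ones: 1)
Satisfying assignments = 2+2+2+2+1+1+1+1 = 12

12


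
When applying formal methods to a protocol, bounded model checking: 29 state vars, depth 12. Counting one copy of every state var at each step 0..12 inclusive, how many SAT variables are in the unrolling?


BMC unrolls to depth k, creating one copy of each state var for steps 0..k.
Step count = 12 + 1 = 13 (steps 0 through 12)
Vars per step = 29
Total = 29 * 13 = 377

377


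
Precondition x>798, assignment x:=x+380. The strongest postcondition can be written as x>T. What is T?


Formula: sp(P, x:=E) = exists old_x. (x = E[old_x/x]) AND P[old_x/x] (old_x is the value of x before the assignment; eliminate old_x by solving x = E[old_x/x] for old_x)
Step 1: Precondition P: x>798, i.e. old_x > 798
Step 2: Assignment gives x = old_x + 380, so old_x = x - 380
Step 3: Substitute into P: x - 380 > 798
Step 4: Simplify: x > 798+380 = 1178

1178


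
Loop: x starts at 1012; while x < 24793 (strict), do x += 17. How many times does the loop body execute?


Step 1: x goes from 1012 toward 24793 by 17; the body runs while x<24793, so iterations = ceil((bound-start)/step)
Step 2: Distance=23781
Step 3: ceil(23781/17)=1399

1399


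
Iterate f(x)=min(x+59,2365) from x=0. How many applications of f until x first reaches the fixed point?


Step 1: x=0, cap=2365, increment=59
Step 2: x grows by 59 each step until capped at 2365; fixed point is x=2365
Step 3: iterations = ceil(2365/59) = 41

41


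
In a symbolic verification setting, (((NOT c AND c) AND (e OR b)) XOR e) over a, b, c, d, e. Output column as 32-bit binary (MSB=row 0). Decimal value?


Formula: (((NOT c AND c) AND (e OR b)) XOR e) over a, b, c, d, e (32 rows)
Evaluate each row (bits = a,b,c,d,e, MSB first):
  row 0 [00000]: (((NOT 0 AND 0) AND (0 OR 0)) XOR 0) -> 0
  row 1 [00001]: (((NOT 0 AND 0) AND (1 OR 0)) XOR 1) -> 1
  row 2 [00010]: (((NOT 0 AND 0) AND (0 OR 0)) XOR 0) -> 0
  row 3 [00011]: (((NOT 0 AND 0) AND (1 OR 0)) XOR 1) -> 1
  row 4 [00100]: (((NOT 1 AND 1) AND (0 OR 0)) XOR 0) -> 0
  row 5 [00101]: (((NOT 1 AND 1) AND (1 OR 0)) XOR 1) -> 1
  row 6 [00110]: (((NOT 1 AND 1) AND (0 OR 0)) XOR 0) -> 0
  row 7 [00111]: (((NOT 1 AND 1) AND (1 OR 0)) XOR 1) -> 1
  row 8 [01000]: (((NOT 0 AND 0) AND (0 OR 1)) XOR 0) -> 0
  row 9 [01001]: (((NOT 0 AND 0) AND (1 OR 1)) XOR 1) -> 1
  row 10 [01010]: (((NOT 0 AND 0) AND (0 OR 1)) XOR 0) -> 0
  row 11 [01011]: (((NOT 0 AND 0) AND (1 OR 1)) XOR 1) -> 1
  row 12 [01100]: (((NOT 1 AND 1) AND (0 OR 1)) XOR 0) -> 0
  row 13 [01101]: (((NOT 1 AND 1) AND (1 OR 1)) XOR 1) -> 1
  row 14 [01110]: (((NOT 1 AND 1) AND (0 OR 1)) XOR 0) -> 0
  row 15 [01111]: (((NOT 1 AND 1) AND (1 OR 1)) XOR 1) -> 1
  row 16 [10000]: (((NOT 0 AND 0) AND (0 OR 0)) XOR 0) -> 0
  row 17 [10001]: (((NOT 0 AND 0) AND (1 OR 0)) XOR 1) -> 1
  row 18 [10010]: (((NOT 0 AND 0) AND (0 OR 0)) XOR 0) -> 0
  row 19 [10011]: (((NOT 0 AND 0) AND (1 OR 0)) XOR 1) -> 1
  row 20 [10100]: (((NOT 1 AND 1) AND (0 OR 0)) XOR 0) -> 0
  row 21 [10101]: (((NOT 1 AND 1) AND (1 OR 0)) XOR 1) -> 1
  row 22 [10110]: (((NOT 1 AND 1) AND (0 OR 0)) XOR 0) -> 0
  row 23 [10111]: (((NOT 1 AND 1) AND (1 OR 0)) XOR 1) -> 1
  row 24 [11000]: (((NOT 0 AND 0) AND (0 OR 1)) XOR 0) -> 0
  row 25 [11001]: (((NOT 0 AND 0) AND (1 OR 1)) XOR 1) -> 1
  row 26 [11010]: (((NOT 0 AND 0) AND (0 OR 1)) XOR 0) -> 0
  row 27 [11011]: (((NOT 0 AND 0) AND (1 OR 1)) XOR 1) -> 1
  row 28 [11100]: (((NOT 1 AND 1) AND (0 OR 1)) XOR 0) -> 0
  row 29 [11101]: (((NOT 1 AND 1) AND (1 OR 1)) XOR 1) -> 1
  row 30 [11110]: (((NOT 1 AND 1) AND (0 OR 1)) XOR 0) -> 0
  row 31 [11111]: (((NOT 1 AND 1) AND (1 OR 1)) XOR 1) -> 1
Full result column, 4 rows per line (a,b,c fixed per line; d,e runs 00..11 left to right):
  rows 0-3 [a,b,c=000]: 0101  = hex 5
  rows 4-7 [a,b,c=001]: 0101  = hex 5
  rows 8-11 [a,b,c=010]: 0101  = hex 5
  rows 12-15 [a,b,c=011]: 0101  = hex 5
  rows 16-19 [a,b,c=100]: 0101  = hex 5
  rows 20-23 [a,b,c=101]: 0101  = hex 5
  rows 24-27 [a,b,c=110]: 0101  = hex 5
  rows 28-31 [a,b,c=111]: 0101  = hex 5
Output column (row 0 .. row 31) = 01010101010101010101010101010101
Output column grouped in 4s = 0101 0101 0101 0101 0101 0101 0101 0101 = 0x55555555
Convert to decimal digit by digit (value = value*16 + digit):
  5 -> 5
  5*16 + 5 = 85
  85*16 + 5 = 1365
  1365*16 + 5 = 21845
  21845*16 + 5 = 349525
  349525*16 + 5 = 5592405
  5592405*16 + 5 = 89478485
  89478485*16 + 5 = 1431655765
Decimal = 1431655765

1431655765


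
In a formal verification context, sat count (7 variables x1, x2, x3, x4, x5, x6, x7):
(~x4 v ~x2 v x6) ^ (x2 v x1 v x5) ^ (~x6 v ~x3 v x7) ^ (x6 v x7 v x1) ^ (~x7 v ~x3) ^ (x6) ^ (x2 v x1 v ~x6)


CNF with 7 clauses over 7 vars (128 assignments).
An assignment satisfies CNF iff every clause has >=1 true literal.
Check each row (bits = x1,x2,x3,x4,x5,x6,x7; clause T/F shown):
  row 0 [0000000]: clauses=TFTFTFT -> 0
  row 1 [0000001]: clauses=TFTTTFT -> 0
  row 2 [0000010]: clauses=TFTTTTF -> 0
  row 3 [0000011]: clauses=TFTTTTF -> 0
  row 4 [0000100]: clauses=TTTFTFT -> 0
  (every remaining row is evaluated the same way; all 128 results are listed next)
Full result column, 8 rows per line (x1,x2,x3,x4 fixed per line; x5,x6,x7 runs 000..111 left to right):
  rows 0-7 [x1,x2,x3,x4=0000]: 00000000  (ones: 0)
  rows 8-15 [x1,x2,x3,x4=0001]: 00000000  (ones: 0)
  rows 16-23 [x1,x2,x3,x4=0010]: 00000000  (ones: 0)
  rows 24-31 [x1,x2,x3,x4=0011]: 00000000  (ones: 0)
  rows 32-39 [x1,x2,x3,x4=0100]: 00110011  (ones: 4)
  rows 40-47 [x1,x2,x3,x4=0101]: 00110011  (ones: 4)
  rows 48-55 [x1,x2,x3,x4=0110]: 00000000  (ones: 0)
  rows 56-63 [x1,x2,x3,x4=0111]: 00000000  (ones: 0)
  rows 64-71 [x1,x2,x3,x4=1000]: 00110011  (ones: 4)
  rows 72-79 [x1,x2,x3,x4=1001]: 00110011  (ones: 4)
  rows 80-87 [x1,x2,x3,x4=1010]: 00000000  (ones: 0)
  rows 88-95 [x1,x2,x3,x4=1011]: 00000000  (ones: 0)
  rows 96-103 [x1,x2,x3,x4=1100]: 00110011  (ones: 4)
  rows 104-111 [x1,x2,x3,x4=1101]: 00110011  (ones: 4)
  rows 112-119 [x1,x2,x3,x4=1110]: 00000000  (ones: 0)
  rows 120-127 [x1,x2,x3,x4=1111]: 00000000  (ones: 0)
Satisfying assignments = 0+0+0+0+4+4+0+0+4+4+0+0+4+4+0+0 = 24

24


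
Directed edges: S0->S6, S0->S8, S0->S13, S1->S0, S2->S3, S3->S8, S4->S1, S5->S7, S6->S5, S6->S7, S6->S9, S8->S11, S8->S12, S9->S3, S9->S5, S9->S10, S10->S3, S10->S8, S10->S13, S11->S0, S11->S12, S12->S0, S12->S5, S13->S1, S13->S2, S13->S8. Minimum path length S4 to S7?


BFS layer-by-layer from S4:
  dist 0: {S4}
  dist 1: {S1}
  dist 2: {S0}
  dist 3: {S6, S8, S13}
  dist 4: {S2, S5, S7, S9, S11, S12}
  -> S7 reached at distance 4
Shortest path length = 4

4


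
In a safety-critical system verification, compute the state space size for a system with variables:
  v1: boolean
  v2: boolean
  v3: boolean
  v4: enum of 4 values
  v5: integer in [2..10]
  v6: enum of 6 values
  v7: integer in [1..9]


State space = product of domain sizes of all variables.
Domain sizes:
  v1 (boolean): 2
  v2 (boolean): 2
  v3 (boolean): 2
  v4 (enum of 4 values): 4
  v5 (integer in [2..10]): 9
  v6 (enum of 6 values): 6
  v7 (integer in [1..9]): 9
Product = 2 * 2 * 2 * 4 * 9 * 6 * 9 = 15552

15552


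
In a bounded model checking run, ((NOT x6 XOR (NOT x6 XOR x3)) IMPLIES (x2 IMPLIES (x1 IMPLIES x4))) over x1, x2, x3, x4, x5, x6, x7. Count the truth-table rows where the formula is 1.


Formula: ((NOT x6 XOR (NOT x6 XOR x3)) IMPLIES (x2 IMPLIES (x1 IMPLIES x4))) over 7 vars (128 rows)
Evaluate each row (x1, x2, x3, x4, x5, x6, x7 as bits, MSB first):
  row 0 [0000000]: ((NOT 0 XOR (NOT 0 XOR 0)) IMPLIES (0 IMPLIES (0 IMPLIES 0))) -> 1
  row 1 [0000001]: ((NOT 0 XOR (NOT 0 XOR 0)) IMPLIES (0 IMPLIES (0 IMPLIES 0))) -> 1
  row 2 [0000010]: ((NOT 1 XOR (NOT 1 XOR 0)) IMPLIES (0 IMPLIES (0 IMPLIES 0))) -> 1
  row 3 [0000011]: ((NOT 1 XOR (NOT 1 XOR 0)) IMPLIES (0 IMPLIES (0 IMPLIES 0))) -> 1
  row 4 [0000100]: ((NOT 0 XOR (NOT 0 XOR 0)) IMPLIES (0 IMPLIES (0 IMPLIES 0))) -> 1
  (every remaining row is evaluated the same way; all 128 results are listed next)
Full result column, 8 rows per line (x1,x2,x3,x4 fixed per line; x5,x6,x7 runs 000..111 left to right):
  rows 0-7 [x1,x2,x3,x4=0000]: 11111111  (ones: 8)
  rows 8-15 [x1,x2,x3,x4=0001]: 11111111  (ones: 8)
  rows 16-23 [x1,x2,x3,x4=0010]: 11111111  (ones: 8)
  rows 24-31 [x1,x2,x3,x4=0011]: 11111111  (ones: 8)
  rows 32-39 [x1,x2,x3,x4=0100]: 11111111  (ones: 8)
  rows 40-47 [x1,x2,x3,x4=0101]: 11111111  (ones: 8)
  rows 48-55 [x1,x2,x3,x4=0110]: 11111111  (ones: 8)
  rows 56-63 [x1,x2,x3,x4=0111]: 11111111  (ones: 8)
  rows 64-71 [x1,x2,x3,x4=1000]: 11111111  (ones: 8)
  rows 72-79 [x1,x2,x3,x4=1001]: 11111111  (ones: 8)
  rows 80-87 [x1,x2,x3,x4=1010]: 11111111  (ones: 8)
  rows 88-95 [x1,x2,x3,x4=1011]: 11111111  (ones: 8)
  rows 96-103 [x1,x2,x3,x4=1100]: 11111111  (ones: 8)
  rows 104-111 [x1,x2,x3,x4=1101]: 11111111  (ones: 8)
  rows 112-119 [x1,x2,x3,x4=1110]: 00000000  (ones: 0)
  rows 120-127 [x1,x2,x3,x4=1111]: 11111111  (ones: 8)
Count of 1-rows = 8+8+8+8+8+8+8+8+8+8+8+8+8+8+0+8 = 120

120


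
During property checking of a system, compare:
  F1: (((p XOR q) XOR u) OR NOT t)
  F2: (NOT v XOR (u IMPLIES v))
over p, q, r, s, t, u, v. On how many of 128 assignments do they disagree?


F1 = (((p XOR q) XOR u) OR NOT t)
F2 = (NOT v XOR (u IMPLIES v))
Evaluate both on each of 128 rows (bits = p,q,r,s,t,u,v):
  row 0 [0000000]: F1=1 F2=0 (differ) -> 1
  row 1 [0000001]: F1=1 F2=1 -> 0
  row 2 [0000010]: F1=1 F2=1 -> 0
  row 3 [0000011]: F1=1 F2=1 -> 0
  row 4 [0000100]: F1=0 F2=0 -> 0
  (every remaining row is evaluated the same way; all 128 results are listed next)
Full result column, 8 rows per line (p,q,r,s fixed per line; t,u,v runs 000..111 left to right):
  rows 0-7 [p,q,r,s=0000]: 10000100  (ones: 2)
  rows 8-15 [p,q,r,s=0001]: 10000100  (ones: 2)
  rows 16-23 [p,q,r,s=0010]: 10000100  (ones: 2)
  rows 24-31 [p,q,r,s=0011]: 10000100  (ones: 2)
  rows 32-39 [p,q,r,s=0100]: 10001011  (ones: 4)
  rows 40-47 [p,q,r,s=0101]: 10001011  (ones: 4)
  rows 48-55 [p,q,r,s=0110]: 10001011  (ones: 4)
  rows 56-63 [p,q,r,s=0111]: 10001011  (ones: 4)
  rows 64-71 [p,q,r,s=1000]: 10001011  (ones: 4)
  rows 72-79 [p,q,r,s=1001]: 10001011  (ones: 4)
  rows 80-87 [p,q,r,s=1010]: 10001011  (ones: 4)
  rows 88-95 [p,q,r,s=1011]: 10001011  (ones: 4)
  rows 96-103 [p,q,r,s=1100]: 10000100  (ones: 2)
  rows 104-111 [p,q,r,s=1101]: 10000100  (ones: 2)
  rows 112-119 [p,q,r,s=1110]: 10000100  (ones: 2)
  rows 120-127 [p,q,r,s=1111]: 10000100  (ones: 2)
Disagreements = 2+2+2+2+4+4+4+4+4+4+4+4+2+2+2+2 = 48

48


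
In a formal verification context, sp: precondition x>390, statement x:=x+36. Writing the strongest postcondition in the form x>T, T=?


Formula: sp(P, x:=E) = exists old_x. (x = E[old_x/x]) AND P[old_x/x] (old_x is the value of x before the assignment; eliminate old_x by solving x = E[old_x/x] for old_x)
Step 1: Precondition P: x>390, i.e. old_x > 390
Step 2: Assignment gives x = old_x + 36, so old_x = x - 36
Step 3: Substitute into P: x - 36 > 390
Step 4: Simplify: x > 390+36 = 426

426


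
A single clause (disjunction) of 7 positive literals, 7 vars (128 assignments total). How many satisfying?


Step 1: Total=2^7=128
Step 2: Unsat when all 7 false: 2^0=1
Step 3: Sat=128-1=127

127


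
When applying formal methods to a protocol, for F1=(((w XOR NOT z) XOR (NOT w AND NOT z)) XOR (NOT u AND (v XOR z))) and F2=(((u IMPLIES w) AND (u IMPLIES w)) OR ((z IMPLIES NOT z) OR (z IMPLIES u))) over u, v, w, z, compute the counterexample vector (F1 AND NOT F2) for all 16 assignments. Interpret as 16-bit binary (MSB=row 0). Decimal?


F1 = (((w XOR NOT z) XOR (NOT w AND NOT z)) XOR (NOT u AND (v XOR z)))
F2 = (((u IMPLIES w) AND (u IMPLIES w)) OR ((z IMPLIES NOT z) OR (z IMPLIES u)))
Counterexample to F1=>F2 is where F1=1 and F2=0.
Evaluate each row (bits = u,v,w,z, MSB first):
  row 0 [0000]: F1=0 F2=1 -> F1&~F2 -> 0
  row 1 [0001]: F1=1 F2=1 -> F1&~F2 -> 0
  row 2 [0010]: F1=0 F2=1 -> F1&~F2 -> 0
  row 3 [0011]: F1=0 F2=1 -> F1&~F2 -> 0
  row 4 [0100]: F1=1 F2=1 -> F1&~F2 -> 0
  row 5 [0101]: F1=0 F2=1 -> F1&~F2 -> 0
  row 6 [0110]: F1=1 F2=1 -> F1&~F2 -> 0
  row 7 [0111]: F1=1 F2=1 -> F1&~F2 -> 0
  row 8 [1000]: F1=0 F2=1 -> F1&~F2 -> 0
  row 9 [1001]: F1=0 F2=1 -> F1&~F2 -> 0
  row 10 [1010]: F1=0 F2=1 -> F1&~F2 -> 0
  row 11 [1011]: F1=1 F2=1 -> F1&~F2 -> 0
  row 12 [1100]: F1=0 F2=1 -> F1&~F2 -> 0
  row 13 [1101]: F1=0 F2=1 -> F1&~F2 -> 0
  row 14 [1110]: F1=0 F2=1 -> F1&~F2 -> 0
  row 15 [1111]: F1=1 F2=1 -> F1&~F2 -> 0
Full result column, 4 rows per line (u,v fixed per line; w,z runs 00..11 left to right):
  rows 0-3 [u,v=00]: 0000  = hex 0
  rows 4-7 [u,v=01]: 0000  = hex 0
  rows 8-11 [u,v=10]: 0000  = hex 0
  rows 12-15 [u,v=11]: 0000  = hex 0
Counterexample vector (row 0 .. row 15) = 0000000000000000
Output column grouped in 4s = 0000 0000 0000 0000 = 0x0000
Convert to decimal digit by digit (value = value*16 + digit):
  0 -> 0
  0*16 + 0 = 0
  0*16 + 0 = 0
  0*16 + 0 = 0
Decimal = 0

0


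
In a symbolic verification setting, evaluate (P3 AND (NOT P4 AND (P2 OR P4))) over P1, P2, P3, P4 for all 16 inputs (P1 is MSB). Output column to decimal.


Formula: (P3 AND (NOT P4 AND (P2 OR P4))) over P1, P2, P3, P4 (16 rows)
Evaluate each row (bits = P1,P2,P3,P4, MSB first):
  row 0 [0000]: (0 AND (NOT 0 AND (0 OR 0))) -> 0
  row 1 [0001]: (0 AND (NOT 1 AND (0 OR 1))) -> 0
  row 2 [0010]: (1 AND (NOT 0 AND (0 OR 0))) -> 0
  row 3 [0011]: (1 AND (NOT 1 AND (0 OR 1))) -> 0
  row 4 [0100]: (0 AND (NOT 0 AND (1 OR 0))) -> 0
  row 5 [0101]: (0 AND (NOT 1 AND (1 OR 1))) -> 0
  row 6 [0110]: (1 AND (NOT 0 AND (1 OR 0))) -> 1
  row 7 [0111]: (1 AND (NOT 1 AND (1 OR 1))) -> 0
  row 8 [1000]: (0 AND (NOT 0 AND (0 OR 0))) -> 0
  row 9 [1001]: (0 AND (NOT 1 AND (0 OR 1))) -> 0
  row 10 [1010]: (1 AND (NOT 0 AND (0 OR 0))) -> 0
  row 11 [1011]: (1 AND (NOT 1 AND (0 OR 1))) -> 0
  row 12 [1100]: (0 AND (NOT 0 AND (1 OR 0))) -> 0
  row 13 [1101]: (0 AND (NOT 1 AND (1 OR 1))) -> 0
  row 14 [1110]: (1 AND (NOT 0 AND (1 OR 0))) -> 1
  row 15 [1111]: (1 AND (NOT 1 AND (1 OR 1))) -> 0
Full result column, 4 rows per line (P1,P2 fixed per line; P3,P4 runs 00..11 left to right):
  rows 0-3 [P1,P2=00]: 0000  = hex 0
  rows 4-7 [P1,P2=01]: 0010  = hex 2
  rows 8-11 [P1,P2=10]: 0000  = hex 0
  rows 12-15 [P1,P2=11]: 0010  = hex 2
Output column (row 0 .. row 15) = 0000001000000010
Output column grouped in 4s = 0000 0010 0000 0010 = 0x0202
Convert to decimal digit by digit (value = value*16 + digit):
  0 -> 0
  0*16 + 2 = 2
  2*16 + 0 = 32
  32*16 + 2 = 514
Decimal = 514

514


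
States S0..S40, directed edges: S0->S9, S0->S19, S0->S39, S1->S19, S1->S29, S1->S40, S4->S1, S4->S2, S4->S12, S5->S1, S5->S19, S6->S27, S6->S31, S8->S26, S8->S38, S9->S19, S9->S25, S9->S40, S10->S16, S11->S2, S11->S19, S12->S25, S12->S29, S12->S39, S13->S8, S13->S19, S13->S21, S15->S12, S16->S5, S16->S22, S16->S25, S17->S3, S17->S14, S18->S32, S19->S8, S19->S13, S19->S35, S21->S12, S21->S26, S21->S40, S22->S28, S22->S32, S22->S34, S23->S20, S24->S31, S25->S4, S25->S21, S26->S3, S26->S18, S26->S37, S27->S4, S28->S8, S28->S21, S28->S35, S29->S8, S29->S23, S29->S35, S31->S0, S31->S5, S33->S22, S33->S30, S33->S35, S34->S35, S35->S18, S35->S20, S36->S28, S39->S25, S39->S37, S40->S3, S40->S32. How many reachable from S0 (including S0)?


BFS from S0:
  layer 0: {S0}
  layer 1: {S9, S19, S39}
  layer 2: {S8, S13, S25, S35, S37, S40}
  layer 3: {S3, S4, S18, S20, S21, S26, S32, S38}
  layer 4: {S1, S2, S12}
  layer 5: {S29}
  layer 6: {S23}
Reachable set: {S0, S1, S2, S3, S4, S8, S9, S12, S13, S18, S19, S20, S21, S23, S25, S26, S29, S32, S35, S37, S38, S39, S40}
Count = 23

23


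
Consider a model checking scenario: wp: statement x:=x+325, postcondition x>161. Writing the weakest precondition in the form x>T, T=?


Formula: wp(x:=E, P) = P[E/x] (substitute E for x in postcondition)
Step 1: Postcondition: x>161
Step 2: Substitute x+325 for x: x+325>161
Step 3: Solve for x: x > 161-325 = -164

-164


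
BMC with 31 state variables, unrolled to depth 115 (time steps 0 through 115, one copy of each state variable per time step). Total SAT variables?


BMC unrolls to depth k, creating one copy of each state var for steps 0..k.
Step count = 115 + 1 = 116 (steps 0 through 115)
Vars per step = 31
Total = 31 * 116 = 3596

3596


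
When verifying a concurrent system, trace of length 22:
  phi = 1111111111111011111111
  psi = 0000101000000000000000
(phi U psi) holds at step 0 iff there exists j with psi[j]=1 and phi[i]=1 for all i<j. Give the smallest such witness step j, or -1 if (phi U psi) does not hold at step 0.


(phi U psi) at 0: need smallest j with psi[j]=1 and phi[i]=1 for all i in [0,j).
Scan from step 0:
  step 0: phi=1, psi=0 -> continue
  step 1: phi=1, psi=0 -> continue
  step 2: phi=1, psi=0 -> continue
  step 3: phi=1, psi=0 -> continue
  step 4: psi=1 and phi held for [0,4) -> witness found
Witness step = 4

4


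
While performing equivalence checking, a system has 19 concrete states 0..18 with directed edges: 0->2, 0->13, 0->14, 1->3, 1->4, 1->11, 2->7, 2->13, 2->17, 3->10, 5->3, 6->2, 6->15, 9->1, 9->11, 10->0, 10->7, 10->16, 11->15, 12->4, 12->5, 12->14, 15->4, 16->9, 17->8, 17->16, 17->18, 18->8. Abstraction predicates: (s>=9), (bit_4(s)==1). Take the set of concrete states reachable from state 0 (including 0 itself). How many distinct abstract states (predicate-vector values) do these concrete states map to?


BFS from 0:
Concrete reachable: {0, 1, 2, 3, 4, 7, 8, 9, 10, 11, 13, 14, 15, 16, 17, 18}
Abstract via predicates (s>=9), (bit_4(s)==1):
  (0,0) <- {0, 1, 2, 3, 4, 7, 8}
  (1,0) <- {9, 10, 11, 13, 14, 15}
  (1,1) <- {16, 17, 18}
Distinct abstract states = 3

3


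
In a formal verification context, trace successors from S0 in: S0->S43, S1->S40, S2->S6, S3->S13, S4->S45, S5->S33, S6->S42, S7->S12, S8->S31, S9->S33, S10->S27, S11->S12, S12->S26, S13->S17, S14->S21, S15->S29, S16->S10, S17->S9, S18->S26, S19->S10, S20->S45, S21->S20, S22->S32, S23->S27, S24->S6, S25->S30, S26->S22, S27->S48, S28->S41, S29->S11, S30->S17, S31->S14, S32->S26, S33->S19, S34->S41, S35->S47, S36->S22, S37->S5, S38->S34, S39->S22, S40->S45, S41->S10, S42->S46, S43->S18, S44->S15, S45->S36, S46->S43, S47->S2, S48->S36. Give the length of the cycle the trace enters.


Trace from S0 until a state repeats:
  S0 -> S43 -> S18 -> S26 -> S22 -> S32 -> S26
S26 first seen at step 3, revisited at step 6.
Cycle length = 6 - 3 = 3

3


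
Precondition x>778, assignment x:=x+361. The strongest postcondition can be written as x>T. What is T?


Formula: sp(P, x:=E) = exists old_x. (x = E[old_x/x]) AND P[old_x/x] (old_x is the value of x before the assignment; eliminate old_x by solving x = E[old_x/x] for old_x)
Step 1: Precondition P: x>778, i.e. old_x > 778
Step 2: Assignment gives x = old_x + 361, so old_x = x - 361
Step 3: Substitute into P: x - 361 > 778
Step 4: Simplify: x > 778+361 = 1139

1139


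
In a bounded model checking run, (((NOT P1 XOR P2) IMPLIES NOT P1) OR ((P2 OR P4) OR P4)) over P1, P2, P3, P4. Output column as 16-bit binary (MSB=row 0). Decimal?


Formula: (((NOT P1 XOR P2) IMPLIES NOT P1) OR ((P2 OR P4) OR P4)) over P1, P2, P3, P4 (16 rows)
Evaluate each row (bits = P1,P2,P3,P4, MSB first):
  row 0 [0000]: (((NOT 0 XOR 0) IMPLIES NOT 0) OR ((0 OR 0) OR 0)) -> 1
  row 1 [0001]: (((NOT 0 XOR 0) IMPLIES NOT 0) OR ((0 OR 1) OR 1)) -> 1
  row 2 [0010]: (((NOT 0 XOR 0) IMPLIES NOT 0) OR ((0 OR 0) OR 0)) -> 1
  row 3 [0011]: (((NOT 0 XOR 0) IMPLIES NOT 0) OR ((0 OR 1) OR 1)) -> 1
  row 4 [0100]: (((NOT 0 XOR 1) IMPLIES NOT 0) OR ((1 OR 0) OR 0)) -> 1
  row 5 [0101]: (((NOT 0 XOR 1) IMPLIES NOT 0) OR ((1 OR 1) OR 1)) -> 1
  row 6 [0110]: (((NOT 0 XOR 1) IMPLIES NOT 0) OR ((1 OR 0) OR 0)) -> 1
  row 7 [0111]: (((NOT 0 XOR 1) IMPLIES NOT 0) OR ((1 OR 1) OR 1)) -> 1
  row 8 [1000]: (((NOT 1 XOR 0) IMPLIES NOT 1) OR ((0 OR 0) OR 0)) -> 1
  row 9 [1001]: (((NOT 1 XOR 0) IMPLIES NOT 1) OR ((0 OR 1) OR 1)) -> 1
  row 10 [1010]: (((NOT 1 XOR 0) IMPLIES NOT 1) OR ((0 OR 0) OR 0)) -> 1
  row 11 [1011]: (((NOT 1 XOR 0) IMPLIES NOT 1) OR ((0 OR 1) OR 1)) -> 1
  row 12 [1100]: (((NOT 1 XOR 1) IMPLIES NOT 1) OR ((1 OR 0) OR 0)) -> 1
  row 13 [1101]: (((NOT 1 XOR 1) IMPLIES NOT 1) OR ((1 OR 1) OR 1)) -> 1
  row 14 [1110]: (((NOT 1 XOR 1) IMPLIES NOT 1) OR ((1 OR 0) OR 0)) -> 1
  row 15 [1111]: (((NOT 1 XOR 1) IMPLIES NOT 1) OR ((1 OR 1) OR 1)) -> 1
Full result column, 4 rows per line (P1,P2 fixed per line; P3,P4 runs 00..11 left to right):
  rows 0-3 [P1,P2=00]: 1111  = hex F
  rows 4-7 [P1,P2=01]: 1111  = hex F
  rows 8-11 [P1,P2=10]: 1111  = hex F
  rows 12-15 [P1,P2=11]: 1111  = hex F
Output column (row 0 .. row 15) = 1111111111111111
Output column grouped in 4s = 1111 1111 1111 1111 = 0xFFFF
Convert to decimal digit by digit (value = value*16 + digit):
  F -> 15
  15*16 + 15 (F) = 255
  255*16 + 15 (F) = 4095
  4095*16 + 15 (F) = 65535
Decimal = 65535

65535


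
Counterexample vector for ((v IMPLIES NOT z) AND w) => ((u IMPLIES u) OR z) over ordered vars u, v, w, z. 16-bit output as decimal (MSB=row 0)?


F1 = ((v IMPLIES NOT z) AND w)
F2 = ((u IMPLIES u) OR z)
Counterexample to F1=>F2 is where F1=1 and F2=0.
Evaluate each row (bits = u,v,w,z, MSB first):
  row 0 [0000]: F1=0 F2=1 -> F1&~F2 -> 0
  row 1 [0001]: F1=0 F2=1 -> F1&~F2 -> 0
  row 2 [0010]: F1=1 F2=1 -> F1&~F2 -> 0
  row 3 [0011]: F1=1 F2=1 -> F1&~F2 -> 0
  row 4 [0100]: F1=0 F2=1 -> F1&~F2 -> 0
  row 5 [0101]: F1=0 F2=1 -> F1&~F2 -> 0
  row 6 [0110]: F1=1 F2=1 -> F1&~F2 -> 0
  row 7 [0111]: F1=0 F2=1 -> F1&~F2 -> 0
  row 8 [1000]: F1=0 F2=1 -> F1&~F2 -> 0
  row 9 [1001]: F1=0 F2=1 -> F1&~F2 -> 0
  row 10 [1010]: F1=1 F2=1 -> F1&~F2 -> 0
  row 11 [1011]: F1=1 F2=1 -> F1&~F2 -> 0
  row 12 [1100]: F1=0 F2=1 -> F1&~F2 -> 0
  row 13 [1101]: F1=0 F2=1 -> F1&~F2 -> 0
  row 14 [1110]: F1=1 F2=1 -> F1&~F2 -> 0
  row 15 [1111]: F1=0 F2=1 -> F1&~F2 -> 0
Full result column, 4 rows per line (u,v fixed per line; w,z runs 00..11 left to right):
  rows 0-3 [u,v=00]: 0000  = hex 0
  rows 4-7 [u,v=01]: 0000  = hex 0
  rows 8-11 [u,v=10]: 0000  = hex 0
  rows 12-15 [u,v=11]: 0000  = hex 0
Counterexample vector (row 0 .. row 15) = 0000000000000000
Output column grouped in 4s = 0000 0000 0000 0000 = 0x0000
Convert to decimal digit by digit (value = value*16 + digit):
  0 -> 0
  0*16 + 0 = 0
  0*16 + 0 = 0
  0*16 + 0 = 0
Decimal = 0

0


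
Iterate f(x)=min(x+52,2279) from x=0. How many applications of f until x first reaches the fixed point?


Step 1: x=0, cap=2279, increment=52
Step 2: x grows by 52 each step until capped at 2279; fixed point is x=2279
Step 3: iterations = ceil(2279/52) = 44

44


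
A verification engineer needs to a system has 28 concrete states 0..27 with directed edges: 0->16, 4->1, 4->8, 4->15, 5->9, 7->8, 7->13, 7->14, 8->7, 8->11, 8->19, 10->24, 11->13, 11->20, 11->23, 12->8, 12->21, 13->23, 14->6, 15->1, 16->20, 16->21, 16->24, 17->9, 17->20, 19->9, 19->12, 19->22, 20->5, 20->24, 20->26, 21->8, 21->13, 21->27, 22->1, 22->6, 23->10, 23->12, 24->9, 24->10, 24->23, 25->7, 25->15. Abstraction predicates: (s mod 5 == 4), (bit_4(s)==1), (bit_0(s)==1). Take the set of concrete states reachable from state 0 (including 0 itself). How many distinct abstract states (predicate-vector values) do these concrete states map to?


BFS from 0:
Concrete reachable: {0, 1, 5, 6, 7, 8, 9, 10, 11, 12, 13, 14, 16, 19, 20, 21, 22, 23, 24, 26, 27}
Abstract via predicates (s mod 5 == 4), (bit_4(s)==1), (bit_0(s)==1):
  (0,0,0) <- {0, 6, 8, 10, 12}
  (0,0,1) <- {1, 5, 7, 11, 13}
  (0,1,0) <- {16, 20, 22, 26}
  (0,1,1) <- {21, 23, 27}
  (1,0,0) <- {14}
  (1,0,1) <- {9}
  (1,1,0) <- {24}
  (1,1,1) <- {19}
Distinct abstract states = 8

8


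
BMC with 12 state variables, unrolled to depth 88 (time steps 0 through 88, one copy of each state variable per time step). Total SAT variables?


BMC unrolls to depth k, creating one copy of each state var for steps 0..k.
Step count = 88 + 1 = 89 (steps 0 through 88)
Vars per step = 12
Total = 12 * 89 = 1068

1068


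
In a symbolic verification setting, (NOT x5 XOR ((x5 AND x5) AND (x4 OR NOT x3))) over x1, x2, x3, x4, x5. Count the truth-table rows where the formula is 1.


Formula: (NOT x5 XOR ((x5 AND x5) AND (x4 OR NOT x3))) over 5 vars (32 rows)
Evaluate each row (x1, x2, x3, x4, x5 as bits, MSB first):
  row 0 [00000]: (NOT 0 XOR ((0 AND 0) AND (0 OR NOT 0))) -> 1
  row 1 [00001]: (NOT 1 XOR ((1 AND 1) AND (0 OR NOT 0))) -> 1
  row 2 [00010]: (NOT 0 XOR ((0 AND 0) AND (1 OR NOT 0))) -> 1
  row 3 [00011]: (NOT 1 XOR ((1 AND 1) AND (1 OR NOT 0))) -> 1
  row 4 [00100]: (NOT 0 XOR ((0 AND 0) AND (0 OR NOT 1))) -> 1
  row 5 [00101]: (NOT 1 XOR ((1 AND 1) AND (0 OR NOT 1))) -> 0
  row 6 [00110]: (NOT 0 XOR ((0 AND 0) AND (1 OR NOT 1))) -> 1
  row 7 [00111]: (NOT 1 XOR ((1 AND 1) AND (1 OR NOT 1))) -> 1
  row 8 [01000]: (NOT 0 XOR ((0 AND 0) AND (0 OR NOT 0))) -> 1
  row 9 [01001]: (NOT 1 XOR ((1 AND 1) AND (0 OR NOT 0))) -> 1
  row 10 [01010]: (NOT 0 XOR ((0 AND 0) AND (1 OR NOT 0))) -> 1
  row 11 [01011]: (NOT 1 XOR ((1 AND 1) AND (1 OR NOT 0))) -> 1
  row 12 [01100]: (NOT 0 XOR ((0 AND 0) AND (0 OR NOT 1))) -> 1
  row 13 [01101]: (NOT 1 XOR ((1 AND 1) AND (0 OR NOT 1))) -> 0
  row 14 [01110]: (NOT 0 XOR ((0 AND 0) AND (1 OR NOT 1))) -> 1
  row 15 [01111]: (NOT 1 XOR ((1 AND 1) AND (1 OR NOT 1))) -> 1
  row 16 [10000]: (NOT 0 XOR ((0 AND 0) AND (0 OR NOT 0))) -> 1
  row 17 [10001]: (NOT 1 XOR ((1 AND 1) AND (0 OR NOT 0))) -> 1
  row 18 [10010]: (NOT 0 XOR ((0 AND 0) AND (1 OR NOT 0))) -> 1
  row 19 [10011]: (NOT 1 XOR ((1 AND 1) AND (1 OR NOT 0))) -> 1
  row 20 [10100]: (NOT 0 XOR ((0 AND 0) AND (0 OR NOT 1))) -> 1
  row 21 [10101]: (NOT 1 XOR ((1 AND 1) AND (0 OR NOT 1))) -> 0
  row 22 [10110]: (NOT 0 XOR ((0 AND 0) AND (1 OR NOT 1))) -> 1
  row 23 [10111]: (NOT 1 XOR ((1 AND 1) AND (1 OR NOT 1))) -> 1
  row 24 [11000]: (NOT 0 XOR ((0 AND 0) AND (0 OR NOT 0))) -> 1
  row 25 [11001]: (NOT 1 XOR ((1 AND 1) AND (0 OR NOT 0))) -> 1
  row 26 [11010]: (NOT 0 XOR ((0 AND 0) AND (1 OR NOT 0))) -> 1
  row 27 [11011]: (NOT 1 XOR ((1 AND 1) AND (1 OR NOT 0))) -> 1
  row 28 [11100]: (NOT 0 XOR ((0 AND 0) AND (0 OR NOT 1))) -> 1
  row 29 [11101]: (NOT 1 XOR ((1 AND 1) AND (0 OR NOT 1))) -> 0
  row 30 [11110]: (NOT 0 XOR ((0 AND 0) AND (1 OR NOT 1))) -> 1
  row 31 [11111]: (NOT 1 XOR ((1 AND 1) AND (1 OR NOT 1))) -> 1
Full result column, 8 rows per line (x1,x2 fixed per line; x3,x4,x5 runs 000..111 left to right):
  rows 0-7 [x1,x2=00]: 11111011  (ones: 7)
  rows 8-15 [x1,x2=01]: 11111011  (ones: 7)
  rows 16-23 [x1,x2=10]: 11111011  (ones: 7)
  rows 24-31 [x1,x2=11]: 11111011  (ones: 7)
Count of 1-rows = 7+7+7+7 = 28

28


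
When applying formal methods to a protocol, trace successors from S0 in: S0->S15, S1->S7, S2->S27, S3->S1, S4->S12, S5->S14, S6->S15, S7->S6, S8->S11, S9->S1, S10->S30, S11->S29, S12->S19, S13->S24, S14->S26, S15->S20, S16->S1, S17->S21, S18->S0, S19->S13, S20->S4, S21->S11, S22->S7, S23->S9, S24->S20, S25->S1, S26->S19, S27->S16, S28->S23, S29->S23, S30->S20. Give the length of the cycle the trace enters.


Trace from S0 until a state repeats:
  S0 -> S15 -> S20 -> S4 -> S12 -> S19 -> S13 -> S24 -> S20
S20 first seen at step 2, revisited at step 8.
Cycle length = 8 - 2 = 6

6


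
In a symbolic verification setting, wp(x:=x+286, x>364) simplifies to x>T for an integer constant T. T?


Formula: wp(x:=E, P) = P[E/x] (substitute E for x in postcondition)
Step 1: Postcondition: x>364
Step 2: Substitute x+286 for x: x+286>364
Step 3: Solve for x: x > 364-286 = 78

78


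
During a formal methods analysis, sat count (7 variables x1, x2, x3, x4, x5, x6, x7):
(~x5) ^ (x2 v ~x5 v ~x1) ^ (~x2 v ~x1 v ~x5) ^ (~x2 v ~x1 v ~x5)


CNF with 4 clauses over 7 vars (128 assignments).
An assignment satisfies CNF iff every clause has >=1 true literal.
Check each row (bits = x1,x2,x3,x4,x5,x6,x7; clause T/F shown):
  row 0 [0000000]: clauses=TTTT -> 1
  row 1 [0000001]: clauses=TTTT -> 1
  row 2 [0000010]: clauses=TTTT -> 1
  row 3 [0000011]: clauses=TTTT -> 1
  row 4 [0000100]: clauses=FTTT -> 0
  (every remaining row is evaluated the same way; all 128 results are listed next)
Full result column, 8 rows per line (x1,x2,x3,x4 fixed per line; x5,x6,x7 runs 000..111 left to right):
  rows 0-7 [x1,x2,x3,x4=0000]: 11110000  (ones: 4)
  rows 8-15 [x1,x2,x3,x4=0001]: 11110000  (ones: 4)
  rows 16-23 [x1,x2,x3,x4=0010]: 11110000  (ones: 4)
  rows 24-31 [x1,x2,x3,x4=0011]: 11110000  (ones: 4)
  rows 32-39 [x1,x2,x3,x4=0100]: 11110000  (ones: 4)
  rows 40-47 [x1,x2,x3,x4=0101]: 11110000  (ones: 4)
  rows 48-55 [x1,x2,x3,x4=0110]: 11110000  (ones: 4)
  rows 56-63 [x1,x2,x3,x4=0111]: 11110000  (ones: 4)
  rows 64-71 [x1,x2,x3,x4=1000]: 11110000  (ones: 4)
  rows 72-79 [x1,x2,x3,x4=1001]: 11110000  (ones: 4)
  rows 80-87 [x1,x2,x3,x4=1010]: 11110000  (ones: 4)
  rows 88-95 [x1,x2,x3,x4=1011]: 11110000  (ones: 4)
  rows 96-103 [x1,x2,x3,x4=1100]: 11110000  (ones: 4)
  rows 104-111 [x1,x2,x3,x4=1101]: 11110000  (ones: 4)
  rows 112-119 [x1,x2,x3,x4=1110]: 11110000  (ones: 4)
  rows 120-127 [x1,x2,x3,x4=1111]: 11110000  (ones: 4)
Satisfying assignments = 4+4+4+4+4+4+4+4+4+4+4+4+4+4+4+4 = 64

64


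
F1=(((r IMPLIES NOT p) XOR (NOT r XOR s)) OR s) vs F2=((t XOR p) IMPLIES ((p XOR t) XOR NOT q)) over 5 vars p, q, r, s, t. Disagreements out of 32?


F1 = (((r IMPLIES NOT p) XOR (NOT r XOR s)) OR s)
F2 = ((t XOR p) IMPLIES ((p XOR t) XOR NOT q))
Evaluate both on each of 32 rows (bits = p,q,r,s,t):
  row 0 [00000]: F1=0 F2=1 (differ) -> 1
  row 1 [00001]: F1=0 F2=0 -> 0
  row 2 [00010]: F1=1 F2=1 -> 0
  row 3 [00011]: F1=1 F2=0 (differ) -> 1
  row 4 [00100]: F1=1 F2=1 -> 0
  row 5 [00101]: F1=1 F2=0 (differ) -> 1
  row 6 [00110]: F1=1 F2=1 -> 0
  row 7 [00111]: F1=1 F2=0 (differ) -> 1
  row 8 [01000]: F1=0 F2=1 (differ) -> 1
  row 9 [01001]: F1=0 F2=1 (differ) -> 1
  row 10 [01010]: F1=1 F2=1 -> 0
  row 11 [01011]: F1=1 F2=1 -> 0
  row 12 [01100]: F1=1 F2=1 -> 0
  row 13 [01101]: F1=1 F2=1 -> 0
  row 14 [01110]: F1=1 F2=1 -> 0
  row 15 [01111]: F1=1 F2=1 -> 0
  row 16 [10000]: F1=0 F2=0 -> 0
  row 17 [10001]: F1=0 F2=1 (differ) -> 1
  row 18 [10010]: F1=1 F2=0 (differ) -> 1
  row 19 [10011]: F1=1 F2=1 -> 0
  row 20 [10100]: F1=0 F2=0 -> 0
  row 21 [10101]: F1=0 F2=1 (differ) -> 1
  row 22 [10110]: F1=1 F2=0 (differ) -> 1
  row 23 [10111]: F1=1 F2=1 -> 0
  row 24 [11000]: F1=0 F2=1 (differ) -> 1
  row 25 [11001]: F1=0 F2=1 (differ) -> 1
  row 26 [11010]: F1=1 F2=1 -> 0
  row 27 [11011]: F1=1 F2=1 -> 0
  row 28 [11100]: F1=0 F2=1 (differ) -> 1
  row 29 [11101]: F1=0 F2=1 (differ) -> 1
  row 30 [11110]: F1=1 F2=1 -> 0
  row 31 [11111]: F1=1 F2=1 -> 0
Full result column, 8 rows per line (p,q fixed per line; r,s,t runs 000..111 left to right):
  rows 0-7 [p,q=00]: 10010101  (ones: 4)
  rows 8-15 [p,q=01]: 11000000  (ones: 2)
  rows 16-23 [p,q=10]: 01100110  (ones: 4)
  rows 24-31 [p,q=11]: 11001100  (ones: 4)
Disagreements = 4+2+4+4 = 14

14
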